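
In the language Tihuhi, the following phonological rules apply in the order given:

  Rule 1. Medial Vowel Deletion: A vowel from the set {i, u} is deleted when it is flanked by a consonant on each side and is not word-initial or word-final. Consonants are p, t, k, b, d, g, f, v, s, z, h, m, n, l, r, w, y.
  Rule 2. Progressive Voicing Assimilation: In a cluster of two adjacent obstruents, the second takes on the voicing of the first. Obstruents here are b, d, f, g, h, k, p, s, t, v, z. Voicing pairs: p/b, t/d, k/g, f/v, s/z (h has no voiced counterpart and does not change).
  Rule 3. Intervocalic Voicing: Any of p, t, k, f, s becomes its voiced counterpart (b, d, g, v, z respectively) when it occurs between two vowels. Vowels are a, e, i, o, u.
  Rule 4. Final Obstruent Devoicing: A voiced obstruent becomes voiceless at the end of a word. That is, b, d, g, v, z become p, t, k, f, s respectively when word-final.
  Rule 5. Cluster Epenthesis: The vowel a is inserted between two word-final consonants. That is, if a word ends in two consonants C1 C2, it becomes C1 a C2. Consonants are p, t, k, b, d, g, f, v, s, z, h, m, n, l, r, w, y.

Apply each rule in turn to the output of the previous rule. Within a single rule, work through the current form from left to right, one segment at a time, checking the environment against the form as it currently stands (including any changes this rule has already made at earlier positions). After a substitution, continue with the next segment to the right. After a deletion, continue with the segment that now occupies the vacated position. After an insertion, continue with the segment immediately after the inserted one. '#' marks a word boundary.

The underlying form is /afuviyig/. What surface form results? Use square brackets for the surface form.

Rule 1 Medial Vowel Deletion: [afuviyig] → [afvyg]
Rule 2 Progressive Voicing Assimilation: [afvyg] → [affyg]
Rule 3 Intervocalic Voicing: no change — [affyg]
Rule 4 Final Obstruent Devoicing: [affyg] → [affyk]
Rule 5 Cluster Epenthesis: [affyk] → [affyak]

[affyak]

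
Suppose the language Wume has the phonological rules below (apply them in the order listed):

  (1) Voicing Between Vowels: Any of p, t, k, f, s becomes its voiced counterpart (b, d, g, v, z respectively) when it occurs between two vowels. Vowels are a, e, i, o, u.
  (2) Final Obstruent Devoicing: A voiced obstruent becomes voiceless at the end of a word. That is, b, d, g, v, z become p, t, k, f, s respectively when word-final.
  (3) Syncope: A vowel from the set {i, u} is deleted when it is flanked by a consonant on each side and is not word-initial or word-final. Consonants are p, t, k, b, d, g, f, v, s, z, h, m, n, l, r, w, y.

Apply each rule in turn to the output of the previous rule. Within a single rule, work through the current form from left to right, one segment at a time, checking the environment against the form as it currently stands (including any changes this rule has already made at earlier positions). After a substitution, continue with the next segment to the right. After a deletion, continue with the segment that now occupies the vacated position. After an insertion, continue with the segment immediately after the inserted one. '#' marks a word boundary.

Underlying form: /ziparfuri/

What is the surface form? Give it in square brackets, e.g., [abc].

(1) Voicing Between Vowels: [ziparfuri] → [zibarfuri]
(2) Final Obstruent Devoicing: no change — [zibarfuri]
(3) Syncope: [zibarfuri] → [zbarfri]

[zbarfri]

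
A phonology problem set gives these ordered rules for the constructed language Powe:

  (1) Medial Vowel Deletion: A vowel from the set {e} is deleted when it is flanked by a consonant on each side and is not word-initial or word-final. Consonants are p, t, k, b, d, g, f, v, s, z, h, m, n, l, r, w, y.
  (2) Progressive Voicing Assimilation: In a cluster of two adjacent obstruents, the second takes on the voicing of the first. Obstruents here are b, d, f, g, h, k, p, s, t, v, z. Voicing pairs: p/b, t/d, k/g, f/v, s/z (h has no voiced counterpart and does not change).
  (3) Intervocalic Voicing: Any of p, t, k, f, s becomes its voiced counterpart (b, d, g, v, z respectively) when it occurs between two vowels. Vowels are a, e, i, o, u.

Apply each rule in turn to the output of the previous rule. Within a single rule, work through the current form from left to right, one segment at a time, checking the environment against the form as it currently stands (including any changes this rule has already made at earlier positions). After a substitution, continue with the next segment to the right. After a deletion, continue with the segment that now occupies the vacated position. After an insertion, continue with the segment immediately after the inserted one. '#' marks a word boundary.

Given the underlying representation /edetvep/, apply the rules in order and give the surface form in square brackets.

(1) Medial Vowel Deletion: [edetvep] → [edtvp]
(2) Progressive Voicing Assimilation: [edtvp] → [eddvb]
(3) Intervocalic Voicing: no change — [eddvb]

[eddvb]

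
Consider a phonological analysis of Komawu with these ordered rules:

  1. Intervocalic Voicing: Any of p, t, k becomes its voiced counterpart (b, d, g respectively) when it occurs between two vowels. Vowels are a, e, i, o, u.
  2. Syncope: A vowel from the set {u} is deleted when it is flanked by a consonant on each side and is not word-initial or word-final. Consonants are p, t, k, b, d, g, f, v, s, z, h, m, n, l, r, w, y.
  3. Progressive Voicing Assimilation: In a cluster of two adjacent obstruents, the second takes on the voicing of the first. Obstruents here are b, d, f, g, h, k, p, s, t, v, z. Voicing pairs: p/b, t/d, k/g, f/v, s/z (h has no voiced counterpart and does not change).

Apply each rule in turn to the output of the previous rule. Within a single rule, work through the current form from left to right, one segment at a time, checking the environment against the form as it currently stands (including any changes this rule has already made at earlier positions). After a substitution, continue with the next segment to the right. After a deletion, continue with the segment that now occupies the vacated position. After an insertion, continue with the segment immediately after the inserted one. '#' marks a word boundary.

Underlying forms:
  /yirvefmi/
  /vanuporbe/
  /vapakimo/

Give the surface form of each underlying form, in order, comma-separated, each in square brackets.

/yirvefmi/:
  1 Intervocalic Voicing: no change — [yirvefmi]
  2 Syncope: no change — [yirvefmi]
  3 Progressive Voicing Assimilation: no change — [yirvefmi]
/vanuporbe/:
  1 Intervocalic Voicing: [vanuporbe] → [vanuborbe]
  2 Syncope: [vanuborbe] → [vanborbe]
  3 Progressive Voicing Assimilation: no change — [vanborbe]
/vapakimo/:
  1 Intervocalic Voicing: [vapakimo] → [vabagimo]
  2 Syncope: no change — [vabagimo]
  3 Progressive Voicing Assimilation: no change — [vabagimo]

[yirvefmi], [vanborbe], [vabagimo]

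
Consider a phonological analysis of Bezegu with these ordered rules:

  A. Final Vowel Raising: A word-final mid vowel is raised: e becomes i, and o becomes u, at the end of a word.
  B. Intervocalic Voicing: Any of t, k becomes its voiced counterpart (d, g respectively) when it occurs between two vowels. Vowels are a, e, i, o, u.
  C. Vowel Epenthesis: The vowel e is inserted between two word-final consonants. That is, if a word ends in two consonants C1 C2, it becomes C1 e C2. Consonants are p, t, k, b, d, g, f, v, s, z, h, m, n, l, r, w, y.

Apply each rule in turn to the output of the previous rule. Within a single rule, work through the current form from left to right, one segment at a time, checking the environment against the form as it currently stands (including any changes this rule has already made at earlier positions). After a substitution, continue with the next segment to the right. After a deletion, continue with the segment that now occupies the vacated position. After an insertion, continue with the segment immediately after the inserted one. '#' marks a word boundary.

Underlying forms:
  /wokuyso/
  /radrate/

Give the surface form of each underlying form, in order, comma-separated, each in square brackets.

/wokuyso/:
  A Final Vowel Raising: [wokuyso] → [wokuysu]
  B Intervocalic Voicing: [wokuysu] → [woguysu]
  C Vowel Epenthesis: no change — [woguysu]
/radrate/:
  A Final Vowel Raising: [radrate] → [radrati]
  B Intervocalic Voicing: [radrati] → [radradi]
  C Vowel Epenthesis: no change — [radradi]

[woguysu], [radradi]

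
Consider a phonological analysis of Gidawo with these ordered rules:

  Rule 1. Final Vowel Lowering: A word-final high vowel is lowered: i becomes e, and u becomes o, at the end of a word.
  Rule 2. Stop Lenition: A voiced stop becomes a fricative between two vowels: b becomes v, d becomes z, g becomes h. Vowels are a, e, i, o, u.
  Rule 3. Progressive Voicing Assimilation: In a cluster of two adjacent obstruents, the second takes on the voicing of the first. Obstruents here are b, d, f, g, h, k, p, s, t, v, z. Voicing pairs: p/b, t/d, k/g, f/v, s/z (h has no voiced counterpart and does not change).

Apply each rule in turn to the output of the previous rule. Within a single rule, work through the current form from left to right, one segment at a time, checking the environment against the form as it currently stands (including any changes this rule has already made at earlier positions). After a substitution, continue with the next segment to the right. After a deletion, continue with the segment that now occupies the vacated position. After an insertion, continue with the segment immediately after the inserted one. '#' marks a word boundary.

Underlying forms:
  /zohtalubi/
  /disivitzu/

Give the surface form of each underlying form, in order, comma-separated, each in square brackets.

/zohtalubi/:
  Rule 1 Final Vowel Lowering: [zohtalubi] → [zohtalube]
  Rule 2 Stop Lenition: [zohtalube] → [zohtaluve]
  Rule 3 Progressive Voicing Assimilation: no change — [zohtaluve]
/disivitzu/:
  Rule 1 Final Vowel Lowering: [disivitzu] → [disivitzo]
  Rule 2 Stop Lenition: no change — [disivitzo]
  Rule 3 Progressive Voicing Assimilation: [disivitzo] → [disivitso]

[zohtaluve], [disivitso]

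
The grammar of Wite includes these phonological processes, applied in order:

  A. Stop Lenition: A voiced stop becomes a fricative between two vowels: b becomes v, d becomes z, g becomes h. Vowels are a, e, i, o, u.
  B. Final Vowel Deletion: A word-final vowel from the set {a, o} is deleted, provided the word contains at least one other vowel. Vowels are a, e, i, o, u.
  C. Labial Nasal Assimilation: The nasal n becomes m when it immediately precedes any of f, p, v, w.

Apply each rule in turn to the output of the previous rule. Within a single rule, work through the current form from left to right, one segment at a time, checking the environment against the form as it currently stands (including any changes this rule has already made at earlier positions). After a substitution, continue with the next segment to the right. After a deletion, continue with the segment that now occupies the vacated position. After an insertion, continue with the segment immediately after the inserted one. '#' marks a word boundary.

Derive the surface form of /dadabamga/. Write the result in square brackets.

A Stop Lenition: [dadabamga] → [dazavamga]
B Final Vowel Deletion: [dazavamga] → [dazavamg]
C Labial Nasal Assimilation: no change — [dazavamg]

[dazavamg]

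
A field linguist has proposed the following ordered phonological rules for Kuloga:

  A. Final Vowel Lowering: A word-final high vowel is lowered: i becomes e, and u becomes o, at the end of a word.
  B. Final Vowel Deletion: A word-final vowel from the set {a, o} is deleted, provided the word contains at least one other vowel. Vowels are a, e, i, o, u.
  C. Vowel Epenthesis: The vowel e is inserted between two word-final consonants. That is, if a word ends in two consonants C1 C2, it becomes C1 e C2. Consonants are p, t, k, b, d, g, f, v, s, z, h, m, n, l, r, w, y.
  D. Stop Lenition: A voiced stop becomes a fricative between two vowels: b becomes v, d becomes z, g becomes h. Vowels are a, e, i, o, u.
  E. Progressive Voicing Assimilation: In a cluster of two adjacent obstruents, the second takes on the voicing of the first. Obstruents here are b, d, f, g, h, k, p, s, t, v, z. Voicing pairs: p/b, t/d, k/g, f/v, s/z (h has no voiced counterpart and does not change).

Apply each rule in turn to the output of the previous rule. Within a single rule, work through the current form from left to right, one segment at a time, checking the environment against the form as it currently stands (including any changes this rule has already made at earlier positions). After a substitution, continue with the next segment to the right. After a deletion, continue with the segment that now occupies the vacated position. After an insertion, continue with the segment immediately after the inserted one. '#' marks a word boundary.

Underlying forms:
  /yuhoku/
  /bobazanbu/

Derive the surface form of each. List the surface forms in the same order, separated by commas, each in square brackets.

/yuhoku/:
  A Final Vowel Lowering: [yuhoku] → [yuhoko]
  B Final Vowel Deletion: [yuhoko] → [yuhok]
  C Vowel Epenthesis: no change — [yuhok]
  D Stop Lenition: no change — [yuhok]
  E Progressive Voicing Assimilation: no change — [yuhok]
/bobazanbu/:
  A Final Vowel Lowering: [bobazanbu] → [bobazanbo]
  B Final Vowel Deletion: [bobazanbo] → [bobazanb]
  C Vowel Epenthesis: [bobazanb] → [bobazaneb]
  D Stop Lenition: [bobazaneb] → [bovazaneb]
  E Progressive Voicing Assimilation: no change — [bovazaneb]

[yuhok], [bovazaneb]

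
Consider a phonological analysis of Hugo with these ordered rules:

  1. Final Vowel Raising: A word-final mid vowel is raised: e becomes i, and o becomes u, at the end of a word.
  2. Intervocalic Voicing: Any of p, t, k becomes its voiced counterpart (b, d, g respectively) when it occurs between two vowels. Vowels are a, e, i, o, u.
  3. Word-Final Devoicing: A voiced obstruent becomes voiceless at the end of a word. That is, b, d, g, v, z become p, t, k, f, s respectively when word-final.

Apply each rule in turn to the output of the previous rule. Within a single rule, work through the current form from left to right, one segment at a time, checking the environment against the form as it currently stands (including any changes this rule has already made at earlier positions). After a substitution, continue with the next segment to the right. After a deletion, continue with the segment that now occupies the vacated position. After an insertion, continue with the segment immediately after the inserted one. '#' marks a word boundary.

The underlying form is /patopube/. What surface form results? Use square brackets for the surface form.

1 Final Vowel Raising: [patopube] → [patopubi]
2 Intervocalic Voicing: [patopubi] → [padobubi]
3 Word-Final Devoicing: no change — [padobubi]

[padobubi]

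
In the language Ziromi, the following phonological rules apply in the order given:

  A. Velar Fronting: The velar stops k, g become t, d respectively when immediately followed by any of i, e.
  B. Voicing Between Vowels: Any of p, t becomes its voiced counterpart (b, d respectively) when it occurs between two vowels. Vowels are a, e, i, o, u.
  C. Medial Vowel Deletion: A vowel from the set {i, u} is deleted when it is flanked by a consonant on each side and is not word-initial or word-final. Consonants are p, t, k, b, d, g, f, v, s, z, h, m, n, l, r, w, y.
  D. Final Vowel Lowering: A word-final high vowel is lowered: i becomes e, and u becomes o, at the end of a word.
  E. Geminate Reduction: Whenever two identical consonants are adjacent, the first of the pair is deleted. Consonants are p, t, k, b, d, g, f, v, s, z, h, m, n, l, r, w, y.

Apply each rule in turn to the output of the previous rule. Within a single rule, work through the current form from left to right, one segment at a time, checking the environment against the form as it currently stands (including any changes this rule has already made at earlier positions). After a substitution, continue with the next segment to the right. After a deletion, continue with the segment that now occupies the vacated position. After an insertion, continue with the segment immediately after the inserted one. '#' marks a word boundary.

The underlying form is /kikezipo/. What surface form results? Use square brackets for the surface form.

[tdezbo]

A Velar Fronting: [kikezipo] → [titezipo]
B Voicing Between Vowels: [titezipo] → [tidezibo]
C Medial Vowel Deletion: [tidezibo] → [tdezbo]
D Final Vowel Lowering: no change — [tdezbo]
E Geminate Reduction: no change — [tdezbo]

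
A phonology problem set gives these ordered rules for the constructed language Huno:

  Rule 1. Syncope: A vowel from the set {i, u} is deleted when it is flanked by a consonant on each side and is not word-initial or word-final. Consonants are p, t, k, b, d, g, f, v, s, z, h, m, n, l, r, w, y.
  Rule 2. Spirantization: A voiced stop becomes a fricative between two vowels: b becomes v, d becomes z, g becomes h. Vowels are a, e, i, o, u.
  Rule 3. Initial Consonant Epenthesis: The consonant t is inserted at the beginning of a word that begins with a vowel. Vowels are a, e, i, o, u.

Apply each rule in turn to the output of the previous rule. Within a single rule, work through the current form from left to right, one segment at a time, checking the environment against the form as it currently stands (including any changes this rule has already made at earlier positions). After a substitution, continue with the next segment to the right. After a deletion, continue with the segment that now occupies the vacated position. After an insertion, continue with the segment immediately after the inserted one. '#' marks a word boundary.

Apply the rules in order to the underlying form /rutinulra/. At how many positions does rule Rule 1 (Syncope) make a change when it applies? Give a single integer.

Rule 1 Syncope: [rutinulra] → [rtnlra]
Rule 2 Spirantization: no change — [rtnlra]
Rule 3 Initial Consonant Epenthesis: no change — [rtnlra]
Rule Rule 1 changed 3 position(s).

3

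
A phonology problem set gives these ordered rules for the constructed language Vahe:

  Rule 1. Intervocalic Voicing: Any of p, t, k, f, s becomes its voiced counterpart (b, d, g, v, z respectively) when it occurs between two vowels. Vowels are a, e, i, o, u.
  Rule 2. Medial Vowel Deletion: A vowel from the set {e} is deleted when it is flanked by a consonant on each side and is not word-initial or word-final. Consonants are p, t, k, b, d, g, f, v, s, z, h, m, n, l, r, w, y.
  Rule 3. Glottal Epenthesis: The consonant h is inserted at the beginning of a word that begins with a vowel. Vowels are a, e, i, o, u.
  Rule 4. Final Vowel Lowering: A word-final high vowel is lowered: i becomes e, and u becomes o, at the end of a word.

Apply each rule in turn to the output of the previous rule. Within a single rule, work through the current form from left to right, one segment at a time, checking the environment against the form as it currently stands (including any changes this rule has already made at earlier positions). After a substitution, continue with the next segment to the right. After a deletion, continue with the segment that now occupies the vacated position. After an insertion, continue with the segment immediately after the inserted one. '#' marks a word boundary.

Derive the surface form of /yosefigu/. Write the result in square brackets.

[yozvigo]

Rule 1 Intervocalic Voicing: [yosefigu] → [yozevigu]
Rule 2 Medial Vowel Deletion: [yozevigu] → [yozvigu]
Rule 3 Glottal Epenthesis: no change — [yozvigu]
Rule 4 Final Vowel Lowering: [yozvigu] → [yozvigo]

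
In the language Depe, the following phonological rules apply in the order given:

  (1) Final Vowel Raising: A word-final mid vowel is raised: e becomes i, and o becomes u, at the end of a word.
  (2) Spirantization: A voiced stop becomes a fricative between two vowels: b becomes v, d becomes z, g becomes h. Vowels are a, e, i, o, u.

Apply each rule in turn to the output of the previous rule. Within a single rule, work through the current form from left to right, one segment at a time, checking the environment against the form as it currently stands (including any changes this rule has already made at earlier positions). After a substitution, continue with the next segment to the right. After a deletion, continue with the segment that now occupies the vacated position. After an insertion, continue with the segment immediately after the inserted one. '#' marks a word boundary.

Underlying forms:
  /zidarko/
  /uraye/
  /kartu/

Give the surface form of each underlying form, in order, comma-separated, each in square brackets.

[zizarku], [urayi], [kartu]

/zidarko/:
  (1) Final Vowel Raising: [zidarko] → [zidarku]
  (2) Spirantization: [zidarku] → [zizarku]
/uraye/:
  (1) Final Vowel Raising: [uraye] → [urayi]
  (2) Spirantization: no change — [urayi]
/kartu/:
  (1) Final Vowel Raising: no change — [kartu]
  (2) Spirantization: no change — [kartu]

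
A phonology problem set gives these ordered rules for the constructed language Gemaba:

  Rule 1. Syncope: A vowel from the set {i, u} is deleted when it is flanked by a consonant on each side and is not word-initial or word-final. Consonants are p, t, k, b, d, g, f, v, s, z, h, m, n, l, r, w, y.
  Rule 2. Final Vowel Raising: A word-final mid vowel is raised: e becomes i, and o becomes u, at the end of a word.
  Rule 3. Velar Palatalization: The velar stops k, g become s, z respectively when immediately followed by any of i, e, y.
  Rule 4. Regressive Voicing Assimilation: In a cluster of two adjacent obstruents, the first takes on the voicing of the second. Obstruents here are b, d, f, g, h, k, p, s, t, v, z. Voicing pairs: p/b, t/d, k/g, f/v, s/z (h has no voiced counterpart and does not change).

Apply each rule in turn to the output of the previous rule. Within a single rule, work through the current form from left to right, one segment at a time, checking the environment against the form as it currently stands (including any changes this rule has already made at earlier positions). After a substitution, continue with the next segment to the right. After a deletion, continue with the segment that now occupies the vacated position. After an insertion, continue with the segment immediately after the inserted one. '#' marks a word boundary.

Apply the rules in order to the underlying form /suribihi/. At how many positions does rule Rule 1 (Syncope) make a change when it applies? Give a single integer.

Rule 1 Syncope: [suribihi] → [srbhi]
Rule 2 Final Vowel Raising: no change — [srbhi]
Rule 3 Velar Palatalization: no change — [srbhi]
Rule 4 Regressive Voicing Assimilation: [srbhi] → [srphi]
Rule Rule 1 changed 3 position(s).

3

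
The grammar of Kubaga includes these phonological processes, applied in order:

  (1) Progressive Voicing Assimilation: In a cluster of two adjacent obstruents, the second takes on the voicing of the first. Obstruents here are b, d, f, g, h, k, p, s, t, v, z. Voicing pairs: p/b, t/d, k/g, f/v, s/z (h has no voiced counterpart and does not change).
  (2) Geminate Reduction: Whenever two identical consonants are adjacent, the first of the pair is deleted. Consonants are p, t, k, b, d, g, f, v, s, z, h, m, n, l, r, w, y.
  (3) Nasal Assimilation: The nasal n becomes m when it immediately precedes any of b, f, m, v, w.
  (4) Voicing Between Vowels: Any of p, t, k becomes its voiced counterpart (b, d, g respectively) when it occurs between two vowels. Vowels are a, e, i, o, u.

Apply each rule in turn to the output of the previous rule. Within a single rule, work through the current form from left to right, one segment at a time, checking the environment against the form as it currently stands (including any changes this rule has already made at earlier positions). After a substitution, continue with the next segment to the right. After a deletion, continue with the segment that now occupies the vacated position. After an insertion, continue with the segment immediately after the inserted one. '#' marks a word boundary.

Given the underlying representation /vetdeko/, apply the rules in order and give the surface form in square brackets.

(1) Progressive Voicing Assimilation: [vetdeko] → [vetteko]
(2) Geminate Reduction: [vetteko] → [veteko]
(3) Nasal Assimilation: no change — [veteko]
(4) Voicing Between Vowels: [veteko] → [vedego]

[vedego]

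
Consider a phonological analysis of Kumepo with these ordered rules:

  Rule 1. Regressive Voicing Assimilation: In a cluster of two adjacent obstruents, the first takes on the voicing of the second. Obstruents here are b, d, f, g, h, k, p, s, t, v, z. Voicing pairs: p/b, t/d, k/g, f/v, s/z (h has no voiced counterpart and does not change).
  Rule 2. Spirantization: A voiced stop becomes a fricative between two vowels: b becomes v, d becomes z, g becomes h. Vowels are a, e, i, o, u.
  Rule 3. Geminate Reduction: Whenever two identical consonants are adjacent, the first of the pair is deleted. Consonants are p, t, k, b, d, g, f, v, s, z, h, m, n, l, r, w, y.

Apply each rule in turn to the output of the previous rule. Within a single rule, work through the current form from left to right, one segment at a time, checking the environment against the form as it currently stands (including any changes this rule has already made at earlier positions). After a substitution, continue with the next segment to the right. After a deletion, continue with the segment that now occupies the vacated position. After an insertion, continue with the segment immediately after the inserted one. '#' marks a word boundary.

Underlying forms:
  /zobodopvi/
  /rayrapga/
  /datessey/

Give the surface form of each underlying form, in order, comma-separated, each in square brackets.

[zovozobvi], [rayrabga], [datesey]

/zobodopvi/:
  Rule 1 Regressive Voicing Assimilation: [zobodopvi] → [zobodobvi]
  Rule 2 Spirantization: [zobodobvi] → [zovozobvi]
  Rule 3 Geminate Reduction: no change — [zovozobvi]
/rayrapga/:
  Rule 1 Regressive Voicing Assimilation: [rayrapga] → [rayrabga]
  Rule 2 Spirantization: no change — [rayrabga]
  Rule 3 Geminate Reduction: no change — [rayrabga]
/datessey/:
  Rule 1 Regressive Voicing Assimilation: no change — [datessey]
  Rule 2 Spirantization: no change — [datessey]
  Rule 3 Geminate Reduction: [datessey] → [datesey]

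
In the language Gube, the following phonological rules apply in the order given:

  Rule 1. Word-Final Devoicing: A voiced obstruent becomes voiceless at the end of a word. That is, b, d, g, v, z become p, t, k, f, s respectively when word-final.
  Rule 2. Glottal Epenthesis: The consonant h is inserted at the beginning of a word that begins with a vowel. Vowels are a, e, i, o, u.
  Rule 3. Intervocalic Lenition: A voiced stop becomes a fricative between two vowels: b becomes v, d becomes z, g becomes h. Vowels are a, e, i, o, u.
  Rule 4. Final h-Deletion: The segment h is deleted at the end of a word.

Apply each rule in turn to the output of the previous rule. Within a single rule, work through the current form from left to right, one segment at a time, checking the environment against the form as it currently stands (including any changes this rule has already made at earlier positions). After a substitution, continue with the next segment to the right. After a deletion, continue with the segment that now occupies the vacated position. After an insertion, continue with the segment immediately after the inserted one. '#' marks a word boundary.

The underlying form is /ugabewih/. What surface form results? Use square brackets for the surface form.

[huhavewi]

Rule 1 Word-Final Devoicing: no change — [ugabewih]
Rule 2 Glottal Epenthesis: [ugabewih] → [hugabewih]
Rule 3 Intervocalic Lenition: [hugabewih] → [huhavewih]
Rule 4 Final h-Deletion: [huhavewih] → [huhavewi]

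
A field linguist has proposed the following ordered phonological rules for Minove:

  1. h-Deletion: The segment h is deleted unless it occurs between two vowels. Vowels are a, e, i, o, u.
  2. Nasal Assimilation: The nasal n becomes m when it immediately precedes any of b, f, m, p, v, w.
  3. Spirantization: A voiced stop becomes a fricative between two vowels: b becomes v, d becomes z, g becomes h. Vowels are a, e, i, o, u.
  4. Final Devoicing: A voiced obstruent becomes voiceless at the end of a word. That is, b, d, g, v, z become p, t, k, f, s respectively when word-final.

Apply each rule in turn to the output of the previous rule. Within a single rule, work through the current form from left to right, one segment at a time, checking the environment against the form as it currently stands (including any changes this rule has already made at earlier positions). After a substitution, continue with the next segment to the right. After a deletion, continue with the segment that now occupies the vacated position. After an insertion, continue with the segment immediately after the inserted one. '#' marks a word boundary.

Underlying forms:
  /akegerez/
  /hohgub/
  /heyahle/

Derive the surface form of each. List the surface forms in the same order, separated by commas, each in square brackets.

[akeheres], [ohup], [eyale]

/akegerez/:
  1 h-Deletion: no change — [akegerez]
  2 Nasal Assimilation: no change — [akegerez]
  3 Spirantization: [akegerez] → [akeherez]
  4 Final Devoicing: [akeherez] → [akeheres]
/hohgub/:
  1 h-Deletion: [hohgub] → [ogub]
  2 Nasal Assimilation: no change — [ogub]
  3 Spirantization: [ogub] → [ohub]
  4 Final Devoicing: [ohub] → [ohup]
/heyahle/:
  1 h-Deletion: [heyahle] → [eyale]
  2 Nasal Assimilation: no change — [eyale]
  3 Spirantization: no change — [eyale]
  4 Final Devoicing: no change — [eyale]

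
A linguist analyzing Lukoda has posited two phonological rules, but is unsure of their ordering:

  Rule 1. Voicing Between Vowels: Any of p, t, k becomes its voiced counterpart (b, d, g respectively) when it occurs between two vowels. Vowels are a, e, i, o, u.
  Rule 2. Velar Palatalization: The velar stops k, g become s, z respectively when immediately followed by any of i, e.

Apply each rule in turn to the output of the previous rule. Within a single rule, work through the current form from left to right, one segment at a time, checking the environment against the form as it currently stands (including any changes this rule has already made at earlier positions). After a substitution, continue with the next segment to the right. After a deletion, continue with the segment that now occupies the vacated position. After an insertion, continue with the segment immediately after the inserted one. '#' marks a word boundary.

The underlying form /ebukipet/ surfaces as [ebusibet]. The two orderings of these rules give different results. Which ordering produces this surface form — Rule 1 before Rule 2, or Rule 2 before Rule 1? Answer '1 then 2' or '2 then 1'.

Order 1 then 2:
  1 Voicing Between Vowels: [ebukipet] → [ebugibet]
  2 Velar Palatalization: [ebugibet] → [ebuzibet]
  result: [ebuzibet]
Order 2 then 1:
  2 Velar Palatalization: [ebukipet] → [ebusipet]
  1 Voicing Between Vowels: [ebusipet] → [ebusibet]
  result: [ebusibet]

2 then 1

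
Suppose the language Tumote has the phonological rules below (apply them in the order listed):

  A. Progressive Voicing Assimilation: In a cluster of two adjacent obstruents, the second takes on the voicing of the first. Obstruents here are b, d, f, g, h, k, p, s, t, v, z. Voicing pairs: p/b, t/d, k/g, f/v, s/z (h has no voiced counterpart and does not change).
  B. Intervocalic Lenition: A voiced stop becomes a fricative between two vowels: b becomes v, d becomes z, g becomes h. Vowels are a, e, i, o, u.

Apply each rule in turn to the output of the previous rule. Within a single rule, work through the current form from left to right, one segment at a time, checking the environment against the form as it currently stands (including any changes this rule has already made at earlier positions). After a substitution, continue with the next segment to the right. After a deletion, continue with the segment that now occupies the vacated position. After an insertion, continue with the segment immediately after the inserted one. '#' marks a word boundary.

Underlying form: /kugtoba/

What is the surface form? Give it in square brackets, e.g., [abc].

A Progressive Voicing Assimilation: [kugtoba] → [kugdoba]
B Intervocalic Lenition: [kugdoba] → [kugdova]

[kugdova]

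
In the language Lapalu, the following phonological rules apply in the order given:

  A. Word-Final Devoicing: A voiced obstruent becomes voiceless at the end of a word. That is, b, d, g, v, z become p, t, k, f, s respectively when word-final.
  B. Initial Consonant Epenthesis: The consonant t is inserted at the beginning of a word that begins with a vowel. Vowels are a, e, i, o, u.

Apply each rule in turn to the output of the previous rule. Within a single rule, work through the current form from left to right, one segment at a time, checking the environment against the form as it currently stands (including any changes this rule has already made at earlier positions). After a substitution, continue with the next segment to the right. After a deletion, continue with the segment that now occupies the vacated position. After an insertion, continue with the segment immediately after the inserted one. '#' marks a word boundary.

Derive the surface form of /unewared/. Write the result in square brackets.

A Word-Final Devoicing: [unewared] → [unewaret]
B Initial Consonant Epenthesis: [unewaret] → [tunewaret]

[tunewaret]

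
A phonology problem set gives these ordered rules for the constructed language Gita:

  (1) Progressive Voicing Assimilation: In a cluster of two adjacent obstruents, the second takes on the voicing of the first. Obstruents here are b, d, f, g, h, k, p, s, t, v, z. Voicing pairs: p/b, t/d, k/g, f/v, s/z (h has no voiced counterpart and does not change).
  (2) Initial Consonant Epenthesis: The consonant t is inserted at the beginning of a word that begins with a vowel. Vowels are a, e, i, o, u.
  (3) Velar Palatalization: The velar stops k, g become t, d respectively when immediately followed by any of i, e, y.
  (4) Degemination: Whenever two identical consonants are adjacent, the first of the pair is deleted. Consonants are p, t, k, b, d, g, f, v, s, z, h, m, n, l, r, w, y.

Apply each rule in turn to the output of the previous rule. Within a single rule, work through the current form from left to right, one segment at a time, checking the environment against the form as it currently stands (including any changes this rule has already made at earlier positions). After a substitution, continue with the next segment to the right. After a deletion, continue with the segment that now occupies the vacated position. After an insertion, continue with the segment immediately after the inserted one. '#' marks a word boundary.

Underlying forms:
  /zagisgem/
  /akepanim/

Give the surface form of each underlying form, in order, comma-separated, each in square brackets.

/zagisgem/:
  (1) Progressive Voicing Assimilation: [zagisgem] → [zagiskem]
  (2) Initial Consonant Epenthesis: no change — [zagiskem]
  (3) Velar Palatalization: [zagiskem] → [zadistem]
  (4) Degemination: no change — [zadistem]
/akepanim/:
  (1) Progressive Voicing Assimilation: no change — [akepanim]
  (2) Initial Consonant Epenthesis: [akepanim] → [takepanim]
  (3) Velar Palatalization: [takepanim] → [tatepanim]
  (4) Degemination: no change — [tatepanim]

[zadistem], [tatepanim]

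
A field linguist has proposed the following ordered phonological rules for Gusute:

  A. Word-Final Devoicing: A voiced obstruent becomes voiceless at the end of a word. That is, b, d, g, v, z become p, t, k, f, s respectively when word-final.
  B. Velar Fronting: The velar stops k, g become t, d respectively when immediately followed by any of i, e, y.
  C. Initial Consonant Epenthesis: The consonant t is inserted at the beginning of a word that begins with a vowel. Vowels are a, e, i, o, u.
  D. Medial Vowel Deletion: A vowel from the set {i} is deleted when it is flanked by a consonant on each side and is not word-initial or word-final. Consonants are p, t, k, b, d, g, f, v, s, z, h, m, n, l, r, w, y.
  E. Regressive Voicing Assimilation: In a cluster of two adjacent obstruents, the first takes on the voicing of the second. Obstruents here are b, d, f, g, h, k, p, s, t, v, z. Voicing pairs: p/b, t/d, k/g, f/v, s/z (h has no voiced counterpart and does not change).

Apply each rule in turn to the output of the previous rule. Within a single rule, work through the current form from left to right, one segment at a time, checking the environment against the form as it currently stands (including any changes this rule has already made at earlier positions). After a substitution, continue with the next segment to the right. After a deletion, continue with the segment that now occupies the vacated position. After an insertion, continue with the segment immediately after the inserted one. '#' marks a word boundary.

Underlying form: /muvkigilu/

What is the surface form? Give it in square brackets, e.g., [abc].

[mufddlu]

A Word-Final Devoicing: no change — [muvkigilu]
B Velar Fronting: [muvkigilu] → [muvtidilu]
C Initial Consonant Epenthesis: no change — [muvtidilu]
D Medial Vowel Deletion: [muvtidilu] → [muvtdlu]
E Regressive Voicing Assimilation: [muvtdlu] → [mufddlu]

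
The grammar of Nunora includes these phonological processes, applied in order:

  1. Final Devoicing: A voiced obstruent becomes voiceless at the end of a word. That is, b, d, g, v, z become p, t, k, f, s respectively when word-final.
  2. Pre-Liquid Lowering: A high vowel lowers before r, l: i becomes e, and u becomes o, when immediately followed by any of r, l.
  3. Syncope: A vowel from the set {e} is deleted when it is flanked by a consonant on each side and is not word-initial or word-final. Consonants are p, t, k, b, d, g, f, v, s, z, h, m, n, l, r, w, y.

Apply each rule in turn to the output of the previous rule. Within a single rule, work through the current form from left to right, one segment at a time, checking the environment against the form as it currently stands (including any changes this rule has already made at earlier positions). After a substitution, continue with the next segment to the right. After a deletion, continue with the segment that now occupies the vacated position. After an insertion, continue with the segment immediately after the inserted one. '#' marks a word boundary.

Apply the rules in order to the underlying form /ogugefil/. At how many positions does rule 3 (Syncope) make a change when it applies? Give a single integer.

1 Final Devoicing: no change — [ogugefil]
2 Pre-Liquid Lowering: [ogugefil] → [ogugefel]
3 Syncope: [ogugefel] → [ogugfl]
Rule 3 changed 2 position(s).

2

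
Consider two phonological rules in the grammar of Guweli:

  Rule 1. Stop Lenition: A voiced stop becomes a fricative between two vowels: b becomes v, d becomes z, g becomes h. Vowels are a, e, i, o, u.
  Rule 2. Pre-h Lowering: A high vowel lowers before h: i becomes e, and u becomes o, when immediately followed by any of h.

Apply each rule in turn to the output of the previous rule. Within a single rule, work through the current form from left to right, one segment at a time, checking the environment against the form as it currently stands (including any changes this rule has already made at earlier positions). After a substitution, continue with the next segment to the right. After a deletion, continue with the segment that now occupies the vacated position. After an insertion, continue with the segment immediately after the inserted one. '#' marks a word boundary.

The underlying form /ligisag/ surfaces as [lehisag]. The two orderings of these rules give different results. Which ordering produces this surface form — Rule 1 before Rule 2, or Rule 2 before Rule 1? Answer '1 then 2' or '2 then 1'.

1 then 2

Order 1 then 2:
  1 Stop Lenition: [ligisag] → [lihisag]
  2 Pre-h Lowering: [lihisag] → [lehisag]
  result: [lehisag]
Order 2 then 1:
  2 Pre-h Lowering: no change — [ligisag]
  1 Stop Lenition: [ligisag] → [lihisag]
  result: [lihisag]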